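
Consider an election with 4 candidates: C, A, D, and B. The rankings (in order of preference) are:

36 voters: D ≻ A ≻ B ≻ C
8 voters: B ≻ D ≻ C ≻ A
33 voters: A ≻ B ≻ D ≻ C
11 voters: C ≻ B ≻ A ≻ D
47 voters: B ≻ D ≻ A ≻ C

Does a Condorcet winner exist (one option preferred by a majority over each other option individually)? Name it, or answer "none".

Checking pairwise contests:
A beats C 116–19.
D beats A 91–44.
B beats D 99–36.
A beats B 69–66.
Every option loses at least one head-to-head, so there is no Condorcet winner.

none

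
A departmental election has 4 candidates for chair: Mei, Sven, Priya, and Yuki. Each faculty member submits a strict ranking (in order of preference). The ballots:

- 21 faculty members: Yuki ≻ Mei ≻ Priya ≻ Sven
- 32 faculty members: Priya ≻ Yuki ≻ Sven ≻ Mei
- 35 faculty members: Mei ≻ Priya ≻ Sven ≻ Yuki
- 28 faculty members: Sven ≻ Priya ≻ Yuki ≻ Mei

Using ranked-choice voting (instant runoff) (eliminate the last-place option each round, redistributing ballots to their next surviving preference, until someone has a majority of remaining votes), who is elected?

Round 1: Mei 35, Sven 28, Priya 32, Yuki 21. Eliminate Yuki.
Round 2: Mei 56, Sven 28, Priya 32. Eliminate Sven.
Round 3: Mei 56, Priya 60. Priya has a majority.

Priya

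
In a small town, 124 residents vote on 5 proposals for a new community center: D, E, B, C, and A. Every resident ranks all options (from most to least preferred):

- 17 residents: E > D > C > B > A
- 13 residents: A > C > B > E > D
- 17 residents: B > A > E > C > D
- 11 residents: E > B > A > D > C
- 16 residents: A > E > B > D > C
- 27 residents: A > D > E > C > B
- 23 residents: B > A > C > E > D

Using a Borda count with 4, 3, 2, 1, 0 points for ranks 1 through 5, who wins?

A

D: 17·3 + 13·0 + 17·0 + 11·1 + 16·1 + 27·3 + 23·0 = 159
E: 17·4 + 13·1 + 17·2 + 11·4 + 16·3 + 27·2 + 23·1 = 284
B: 17·1 + 13·2 + 17·4 + 11·3 + 16·2 + 27·0 + 23·4 = 268
C: 17·2 + 13·3 + 17·1 + 11·0 + 16·0 + 27·1 + 23·2 = 163
A: 17·0 + 13·4 + 17·3 + 11·2 + 16·4 + 27·4 + 23·3 = 366
A has the highest Borda score (366).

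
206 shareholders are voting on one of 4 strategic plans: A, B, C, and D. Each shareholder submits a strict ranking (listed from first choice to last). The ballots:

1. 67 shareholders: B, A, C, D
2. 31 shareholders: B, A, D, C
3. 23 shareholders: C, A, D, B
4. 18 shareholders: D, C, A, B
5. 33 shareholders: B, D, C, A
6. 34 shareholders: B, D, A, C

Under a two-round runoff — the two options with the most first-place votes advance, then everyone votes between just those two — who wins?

B

Round 1 first-place votes: A 0, B 165, C 23, D 18.
B and C advance.
Runoff: B is preferred to C by 165 voters; C by 41.
B wins the runoff.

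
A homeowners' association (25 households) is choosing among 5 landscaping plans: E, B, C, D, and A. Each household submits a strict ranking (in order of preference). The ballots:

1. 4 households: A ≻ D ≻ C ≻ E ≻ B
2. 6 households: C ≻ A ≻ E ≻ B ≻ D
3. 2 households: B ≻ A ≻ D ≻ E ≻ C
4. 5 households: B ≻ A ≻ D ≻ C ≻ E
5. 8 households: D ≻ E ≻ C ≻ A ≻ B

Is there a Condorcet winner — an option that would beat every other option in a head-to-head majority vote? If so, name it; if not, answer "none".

none

Checking pairwise contests:
C beats E 15–10.
E beats B 18–7.
D beats C 19–6.
B beats D 13–12.
C beats A 14–11.
Every option loses at least one head-to-head, so there is no Condorcet winner.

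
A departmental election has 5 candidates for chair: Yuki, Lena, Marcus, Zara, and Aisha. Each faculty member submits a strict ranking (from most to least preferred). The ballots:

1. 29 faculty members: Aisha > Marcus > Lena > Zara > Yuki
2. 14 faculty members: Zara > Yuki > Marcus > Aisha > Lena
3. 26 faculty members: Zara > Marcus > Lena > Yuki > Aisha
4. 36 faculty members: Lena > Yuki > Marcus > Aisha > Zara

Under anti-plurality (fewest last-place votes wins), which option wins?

Marcus

Last-place votes: Yuki 29, Lena 14, Marcus 0, Zara 36, Aisha 26.
Marcus is ranked last by the fewest voters, so Marcus wins.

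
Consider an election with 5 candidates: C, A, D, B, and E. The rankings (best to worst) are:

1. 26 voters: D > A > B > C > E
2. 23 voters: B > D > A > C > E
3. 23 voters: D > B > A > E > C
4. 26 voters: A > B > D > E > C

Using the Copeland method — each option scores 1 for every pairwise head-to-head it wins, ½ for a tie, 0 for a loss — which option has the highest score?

C: ties E; loses to A, D, and B → score 0.5.
A: beats C, B, and E; loses to D → score 3.
D: beats C, A, and E; ties B → score 3.5.
B: beats C and E; ties D; loses to A → score 2.5.
E: ties C; loses to A, D, and B → score 0.5.
D has the best pairwise record.

D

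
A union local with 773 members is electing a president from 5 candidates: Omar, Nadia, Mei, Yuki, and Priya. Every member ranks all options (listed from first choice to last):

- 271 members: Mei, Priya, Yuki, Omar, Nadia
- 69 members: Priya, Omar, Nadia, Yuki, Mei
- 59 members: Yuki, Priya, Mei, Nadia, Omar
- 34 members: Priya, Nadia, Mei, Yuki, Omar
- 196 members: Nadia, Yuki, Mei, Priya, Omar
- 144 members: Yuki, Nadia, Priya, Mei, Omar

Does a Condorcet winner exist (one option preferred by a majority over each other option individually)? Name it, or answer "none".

Yuki vs Omar: 704–69 for Yuki.
Yuki vs Nadia: 474–299 for Yuki.
Yuki vs Mei: 468–305 for Yuki.
Yuki vs Priya: 399–374 for Yuki.
Yuki beats every other option head-to-head.

Yuki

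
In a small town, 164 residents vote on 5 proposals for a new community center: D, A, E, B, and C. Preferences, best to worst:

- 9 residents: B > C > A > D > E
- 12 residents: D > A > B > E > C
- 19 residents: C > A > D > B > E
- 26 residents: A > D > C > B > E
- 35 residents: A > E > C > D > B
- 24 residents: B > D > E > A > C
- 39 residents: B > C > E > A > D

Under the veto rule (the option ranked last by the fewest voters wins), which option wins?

Last-place votes: D 39, A 0, E 54, B 35, C 36.
A is ranked last by the fewest voters, so A wins.

A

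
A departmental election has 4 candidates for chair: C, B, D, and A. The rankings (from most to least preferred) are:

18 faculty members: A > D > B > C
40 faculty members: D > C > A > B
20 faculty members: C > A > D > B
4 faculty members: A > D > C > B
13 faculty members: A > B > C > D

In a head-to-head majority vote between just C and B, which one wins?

C

Voters preferring C to B: 64; preferring B to C: 31.
C wins the head-to-head.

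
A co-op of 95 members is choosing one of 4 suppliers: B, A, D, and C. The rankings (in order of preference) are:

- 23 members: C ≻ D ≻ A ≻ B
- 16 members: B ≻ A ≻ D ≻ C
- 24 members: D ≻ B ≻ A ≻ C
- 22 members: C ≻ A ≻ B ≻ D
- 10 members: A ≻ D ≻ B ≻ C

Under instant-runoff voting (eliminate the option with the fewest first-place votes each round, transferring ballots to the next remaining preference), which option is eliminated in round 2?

B

Round 1: B 16, A 10, D 24, C 45. Eliminate A.
Round 2: B 16, D 34, C 45. Eliminate B.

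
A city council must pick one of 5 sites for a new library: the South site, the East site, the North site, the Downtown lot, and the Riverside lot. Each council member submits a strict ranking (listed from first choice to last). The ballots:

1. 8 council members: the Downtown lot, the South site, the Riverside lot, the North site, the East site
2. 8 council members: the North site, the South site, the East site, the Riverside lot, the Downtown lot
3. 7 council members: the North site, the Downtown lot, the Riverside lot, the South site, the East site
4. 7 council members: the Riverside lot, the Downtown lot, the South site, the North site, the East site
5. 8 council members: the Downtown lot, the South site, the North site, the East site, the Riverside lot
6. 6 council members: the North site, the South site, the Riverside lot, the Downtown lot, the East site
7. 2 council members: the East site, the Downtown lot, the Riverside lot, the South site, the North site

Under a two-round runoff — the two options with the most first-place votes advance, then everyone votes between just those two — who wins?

the Downtown lot

Round 1 first-place votes: the South site 0, the East site 2, the North site 21, the Downtown lot 16, the Riverside lot 7.
the North site and the Downtown lot advance.
Runoff: the North site is preferred to the Downtown lot by 21 voters; the Downtown lot by 25.
the Downtown lot wins the runoff.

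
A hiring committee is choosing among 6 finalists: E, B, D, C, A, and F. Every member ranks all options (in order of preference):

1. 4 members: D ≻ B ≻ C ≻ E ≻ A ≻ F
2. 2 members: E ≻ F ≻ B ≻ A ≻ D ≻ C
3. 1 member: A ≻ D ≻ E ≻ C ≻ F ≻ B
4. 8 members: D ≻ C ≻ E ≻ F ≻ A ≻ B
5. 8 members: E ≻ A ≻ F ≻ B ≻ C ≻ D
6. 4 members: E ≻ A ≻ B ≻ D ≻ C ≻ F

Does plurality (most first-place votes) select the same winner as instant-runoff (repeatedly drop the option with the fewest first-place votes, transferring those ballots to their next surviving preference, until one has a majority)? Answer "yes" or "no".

Plurality — first-place votes: E 14, B 0, D 12, C 0, A 1, F 0. Winner: E.
Instant-runoff — R1 E 14, B 0, D 12, C 0, A 1, F 0 (E winner). Winner: E.
The two methods agree.

yes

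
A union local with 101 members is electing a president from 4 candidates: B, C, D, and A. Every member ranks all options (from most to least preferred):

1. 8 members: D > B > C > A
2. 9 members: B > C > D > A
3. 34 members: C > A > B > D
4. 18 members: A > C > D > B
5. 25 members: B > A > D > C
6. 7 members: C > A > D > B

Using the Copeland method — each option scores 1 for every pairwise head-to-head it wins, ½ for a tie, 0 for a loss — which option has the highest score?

C

B: beats D; loses to C and A → score 1.
C: beats B, D, and A → score 3.
D: loses to B, C, and A → score 0.
A: beats B and D; loses to C → score 2.
C has the best pairwise record.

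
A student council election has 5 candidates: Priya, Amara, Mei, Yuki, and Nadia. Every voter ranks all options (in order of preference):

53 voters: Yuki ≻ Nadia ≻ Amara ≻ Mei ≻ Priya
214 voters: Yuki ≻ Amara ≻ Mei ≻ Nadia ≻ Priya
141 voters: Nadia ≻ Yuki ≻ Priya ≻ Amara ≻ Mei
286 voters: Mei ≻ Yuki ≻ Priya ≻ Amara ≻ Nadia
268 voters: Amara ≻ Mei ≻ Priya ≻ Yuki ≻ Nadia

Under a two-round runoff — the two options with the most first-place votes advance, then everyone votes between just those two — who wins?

Round 1 first-place votes: Priya 0, Amara 268, Mei 286, Yuki 267, Nadia 141.
Mei and Amara advance.
Runoff: Mei is preferred to Amara by 286 voters; Amara by 676.
Amara wins the runoff.

Amara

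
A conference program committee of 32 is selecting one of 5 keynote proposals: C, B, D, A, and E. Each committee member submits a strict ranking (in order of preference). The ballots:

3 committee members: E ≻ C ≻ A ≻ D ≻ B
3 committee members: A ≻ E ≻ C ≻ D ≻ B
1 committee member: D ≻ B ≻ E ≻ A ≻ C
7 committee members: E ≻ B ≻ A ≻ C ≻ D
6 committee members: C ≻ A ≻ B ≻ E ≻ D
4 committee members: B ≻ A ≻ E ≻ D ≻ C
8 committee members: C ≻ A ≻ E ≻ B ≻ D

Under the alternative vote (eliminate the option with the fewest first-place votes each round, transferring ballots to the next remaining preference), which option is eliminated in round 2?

Round 1: C 14, B 4, D 1, A 3, E 10. Eliminate D.
Round 2: C 14, B 5, A 3, E 10. Eliminate A.

A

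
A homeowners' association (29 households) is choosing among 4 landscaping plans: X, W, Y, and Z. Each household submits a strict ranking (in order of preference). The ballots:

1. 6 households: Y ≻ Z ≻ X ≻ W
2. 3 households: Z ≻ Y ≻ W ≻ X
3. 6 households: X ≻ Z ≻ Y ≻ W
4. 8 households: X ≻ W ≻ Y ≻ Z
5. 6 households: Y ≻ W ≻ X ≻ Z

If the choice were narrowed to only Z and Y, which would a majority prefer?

Voters preferring Z to Y: 9; preferring Y to Z: 20.
Y wins the head-to-head.

Y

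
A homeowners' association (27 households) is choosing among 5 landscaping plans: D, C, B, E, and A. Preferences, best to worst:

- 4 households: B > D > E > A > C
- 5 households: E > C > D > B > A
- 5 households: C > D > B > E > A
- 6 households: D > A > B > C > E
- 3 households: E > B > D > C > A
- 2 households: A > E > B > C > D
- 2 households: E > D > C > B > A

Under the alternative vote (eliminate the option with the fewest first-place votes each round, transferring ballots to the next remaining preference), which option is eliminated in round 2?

B

Round 1: D 6, C 5, B 4, E 10, A 2. Eliminate A.
Round 2: D 6, C 5, B 4, E 12. Eliminate B.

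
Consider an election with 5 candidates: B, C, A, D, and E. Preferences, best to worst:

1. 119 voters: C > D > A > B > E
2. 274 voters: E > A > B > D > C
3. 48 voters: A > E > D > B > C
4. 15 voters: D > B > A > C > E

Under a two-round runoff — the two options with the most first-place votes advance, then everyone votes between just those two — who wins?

Round 1 first-place votes: B 0, C 119, A 48, D 15, E 274.
E and C advance.
Runoff: E is preferred to C by 322 voters; C by 134.
E wins the runoff.

E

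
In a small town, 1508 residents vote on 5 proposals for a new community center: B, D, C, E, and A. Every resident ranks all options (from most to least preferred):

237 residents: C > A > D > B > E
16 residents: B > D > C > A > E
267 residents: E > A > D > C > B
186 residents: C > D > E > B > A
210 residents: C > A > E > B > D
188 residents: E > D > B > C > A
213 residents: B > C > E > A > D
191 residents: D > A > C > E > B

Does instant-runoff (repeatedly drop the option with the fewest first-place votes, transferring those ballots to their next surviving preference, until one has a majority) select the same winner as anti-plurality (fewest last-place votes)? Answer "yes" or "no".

yes

Instant-runoff — R1 B 229, D 191, C 633, E 455, A 0 (A out); R2 B 229, D 191, C 633, E 455 (D out); R3 B 229, C 824, E 455 (C winner). Winner: C.
Anti-plurality — last-place votes: B 458, D 423, C 0, E 253, A 374. Winner: C.
The two methods agree.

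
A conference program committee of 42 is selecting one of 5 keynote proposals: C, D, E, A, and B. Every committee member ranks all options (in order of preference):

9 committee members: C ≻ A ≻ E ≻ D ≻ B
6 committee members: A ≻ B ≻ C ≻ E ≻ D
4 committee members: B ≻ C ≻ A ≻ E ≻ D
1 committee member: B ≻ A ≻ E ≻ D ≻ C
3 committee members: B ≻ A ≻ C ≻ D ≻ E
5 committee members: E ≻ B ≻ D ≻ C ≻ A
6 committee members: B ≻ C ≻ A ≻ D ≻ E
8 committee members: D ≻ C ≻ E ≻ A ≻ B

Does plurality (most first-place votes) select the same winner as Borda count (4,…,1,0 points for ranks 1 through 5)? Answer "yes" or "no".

no

Plurality — first-place votes: C 9, D 8, E 5, A 6, B 14. Winner: B.
Borda — scores: C 113, D 61, E 66, A 91, B 89. Winner: C.
The two methods disagree.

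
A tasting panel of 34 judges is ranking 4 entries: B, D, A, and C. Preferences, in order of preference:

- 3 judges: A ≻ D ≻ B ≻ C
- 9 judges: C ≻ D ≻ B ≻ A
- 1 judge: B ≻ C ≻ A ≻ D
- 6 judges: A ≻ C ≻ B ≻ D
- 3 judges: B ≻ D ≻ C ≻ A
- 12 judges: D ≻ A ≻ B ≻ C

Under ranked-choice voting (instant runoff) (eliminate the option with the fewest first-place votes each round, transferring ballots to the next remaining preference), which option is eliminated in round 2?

A

Round 1: B 4, D 12, A 9, C 9. Eliminate B.
Round 2: D 15, A 9, C 10. Eliminate A.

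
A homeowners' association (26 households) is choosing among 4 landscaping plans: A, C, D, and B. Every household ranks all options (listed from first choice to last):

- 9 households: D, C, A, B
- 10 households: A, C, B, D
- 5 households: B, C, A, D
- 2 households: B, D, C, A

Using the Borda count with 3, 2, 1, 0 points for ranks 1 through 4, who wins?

C

A: 9·1 + 10·3 + 5·1 + 2·0 = 44
C: 9·2 + 10·2 + 5·2 + 2·1 = 50
D: 9·3 + 10·0 + 5·0 + 2·2 = 31
B: 9·0 + 10·1 + 5·3 + 2·3 = 31
C has the highest Borda score (50).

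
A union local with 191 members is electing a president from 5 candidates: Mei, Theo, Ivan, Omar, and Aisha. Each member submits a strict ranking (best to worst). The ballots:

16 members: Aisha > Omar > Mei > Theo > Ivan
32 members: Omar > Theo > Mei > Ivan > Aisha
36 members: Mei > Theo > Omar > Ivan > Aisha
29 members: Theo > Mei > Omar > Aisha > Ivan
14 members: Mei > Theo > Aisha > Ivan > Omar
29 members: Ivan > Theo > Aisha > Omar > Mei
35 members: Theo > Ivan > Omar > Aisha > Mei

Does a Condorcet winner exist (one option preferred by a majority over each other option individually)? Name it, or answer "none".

Theo vs Mei: 125–66 for Theo.
Theo vs Ivan: 162–29 for Theo.
Theo vs Omar: 143–48 for Theo.
Theo vs Aisha: 175–16 for Theo.
Theo beats every other option head-to-head.

Theo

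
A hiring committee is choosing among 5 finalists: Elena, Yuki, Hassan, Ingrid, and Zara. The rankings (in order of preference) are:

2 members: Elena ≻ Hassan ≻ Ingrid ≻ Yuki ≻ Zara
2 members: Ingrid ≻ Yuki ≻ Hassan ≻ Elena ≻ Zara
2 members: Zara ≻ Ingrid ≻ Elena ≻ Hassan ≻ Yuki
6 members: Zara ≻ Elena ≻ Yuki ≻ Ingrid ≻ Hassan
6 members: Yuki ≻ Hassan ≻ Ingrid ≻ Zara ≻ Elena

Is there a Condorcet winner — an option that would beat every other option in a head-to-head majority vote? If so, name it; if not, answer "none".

Checking pairwise contests:
Ingrid beats Elena 10–8.
Elena beats Yuki 10–8.
Elena beats Hassan 10–8.
Yuki beats Ingrid 12–6.
Yuki beats Zara 10–8.
Every option loses at least one head-to-head, so there is no Condorcet winner.

none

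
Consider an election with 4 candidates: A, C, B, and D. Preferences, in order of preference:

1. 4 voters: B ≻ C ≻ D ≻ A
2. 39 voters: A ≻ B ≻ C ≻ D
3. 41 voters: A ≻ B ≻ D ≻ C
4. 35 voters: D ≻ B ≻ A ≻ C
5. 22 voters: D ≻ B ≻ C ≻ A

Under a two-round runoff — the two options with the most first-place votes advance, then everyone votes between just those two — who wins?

A

Round 1 first-place votes: A 80, C 0, B 4, D 57.
A and D advance.
Runoff: A is preferred to D by 80 voters; D by 61.
A wins the runoff.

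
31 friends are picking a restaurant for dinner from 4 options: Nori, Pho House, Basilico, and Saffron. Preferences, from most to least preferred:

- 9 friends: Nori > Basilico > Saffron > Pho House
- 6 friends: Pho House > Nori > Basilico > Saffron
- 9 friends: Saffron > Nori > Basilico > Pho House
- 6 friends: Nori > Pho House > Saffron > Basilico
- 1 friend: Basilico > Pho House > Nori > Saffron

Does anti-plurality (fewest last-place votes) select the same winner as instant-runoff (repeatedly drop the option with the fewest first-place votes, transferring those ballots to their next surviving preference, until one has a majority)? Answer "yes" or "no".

yes

Anti-plurality — last-place votes: Nori 0, Pho House 18, Basilico 6, Saffron 7. Winner: Nori.
Instant-runoff — R1 Nori 15, Pho House 6, Basilico 1, Saffron 9 (Basilico out); R2 Nori 15, Pho House 7, Saffron 9 (Pho House out); R3 Nori 22, Saffron 9 (Nori winner). Winner: Nori.
The two methods agree.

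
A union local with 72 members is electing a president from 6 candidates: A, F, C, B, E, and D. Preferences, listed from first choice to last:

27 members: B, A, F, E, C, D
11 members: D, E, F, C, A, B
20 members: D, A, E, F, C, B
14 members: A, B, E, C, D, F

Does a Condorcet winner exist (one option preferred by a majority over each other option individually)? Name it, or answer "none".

A vs F: 61–11 for A.
A vs C: 61–11 for A.
A vs B: 45–27 for A.
A vs E: 61–11 for A.
A vs D: 41–31 for A.
A beats every other option head-to-head.

A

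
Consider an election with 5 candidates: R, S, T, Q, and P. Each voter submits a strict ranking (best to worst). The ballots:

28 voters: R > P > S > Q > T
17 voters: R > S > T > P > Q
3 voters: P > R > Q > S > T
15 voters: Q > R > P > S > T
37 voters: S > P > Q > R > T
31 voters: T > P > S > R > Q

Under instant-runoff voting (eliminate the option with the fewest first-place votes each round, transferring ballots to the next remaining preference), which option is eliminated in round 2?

Q

Round 1: R 45, S 37, T 31, Q 15, P 3. Eliminate P.
Round 2: R 48, S 37, T 31, Q 15. Eliminate Q.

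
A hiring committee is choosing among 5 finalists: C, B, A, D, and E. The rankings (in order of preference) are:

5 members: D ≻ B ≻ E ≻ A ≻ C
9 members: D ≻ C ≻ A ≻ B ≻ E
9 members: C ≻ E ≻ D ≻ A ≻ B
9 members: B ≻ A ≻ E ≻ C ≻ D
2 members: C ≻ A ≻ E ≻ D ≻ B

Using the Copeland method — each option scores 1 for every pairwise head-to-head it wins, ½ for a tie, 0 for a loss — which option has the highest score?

C

C: beats B, A, D, and E → score 4.
B: beats E; loses to C, A, and D → score 1.
A: beats B and E; loses to C and D → score 2.
D: beats B and A; loses to C and E → score 2.
E: beats D; loses to C, B, and A → score 1.
C has the best pairwise record.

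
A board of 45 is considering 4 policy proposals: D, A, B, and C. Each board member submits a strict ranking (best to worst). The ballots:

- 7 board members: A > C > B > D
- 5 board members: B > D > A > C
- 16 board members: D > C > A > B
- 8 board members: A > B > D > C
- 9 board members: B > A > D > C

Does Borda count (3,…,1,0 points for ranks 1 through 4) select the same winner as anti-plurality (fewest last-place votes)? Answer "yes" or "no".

yes

Borda — scores: D 75, A 84, B 65, C 46. Winner: A.
Anti-plurality — last-place votes: D 7, A 0, B 16, C 22. Winner: A.
The two methods agree.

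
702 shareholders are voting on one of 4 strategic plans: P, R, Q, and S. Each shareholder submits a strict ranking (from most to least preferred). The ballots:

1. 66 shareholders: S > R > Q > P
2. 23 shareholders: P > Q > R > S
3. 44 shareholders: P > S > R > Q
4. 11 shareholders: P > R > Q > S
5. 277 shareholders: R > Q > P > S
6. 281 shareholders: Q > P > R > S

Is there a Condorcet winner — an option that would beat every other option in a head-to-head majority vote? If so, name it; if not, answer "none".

Checking pairwise contests:
Q beats P 624–78.
P beats R 359–343.
R beats Q 398–304.
P beats S 636–66.
Every option loses at least one head-to-head, so there is no Condorcet winner.

none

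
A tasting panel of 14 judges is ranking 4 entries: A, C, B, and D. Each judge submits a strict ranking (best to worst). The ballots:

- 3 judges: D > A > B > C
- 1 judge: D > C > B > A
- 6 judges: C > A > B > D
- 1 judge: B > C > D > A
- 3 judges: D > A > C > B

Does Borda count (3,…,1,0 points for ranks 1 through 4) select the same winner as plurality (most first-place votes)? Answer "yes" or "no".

no

Borda — scores: A 24, C 25, B 13, D 22. Winner: C.
Plurality — first-place votes: A 0, C 6, B 1, D 7. Winner: D.
The two methods disagree.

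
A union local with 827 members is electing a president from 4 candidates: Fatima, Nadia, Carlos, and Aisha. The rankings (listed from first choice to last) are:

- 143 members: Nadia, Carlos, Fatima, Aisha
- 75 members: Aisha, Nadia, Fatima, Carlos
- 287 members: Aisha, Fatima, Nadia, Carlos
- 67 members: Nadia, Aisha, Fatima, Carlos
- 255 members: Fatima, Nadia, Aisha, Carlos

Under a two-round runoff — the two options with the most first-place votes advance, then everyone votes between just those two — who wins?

Round 1 first-place votes: Fatima 255, Nadia 210, Carlos 0, Aisha 362.
Aisha and Fatima advance.
Runoff: Aisha is preferred to Fatima by 429 voters; Fatima by 398.
Aisha wins the runoff.

Aisha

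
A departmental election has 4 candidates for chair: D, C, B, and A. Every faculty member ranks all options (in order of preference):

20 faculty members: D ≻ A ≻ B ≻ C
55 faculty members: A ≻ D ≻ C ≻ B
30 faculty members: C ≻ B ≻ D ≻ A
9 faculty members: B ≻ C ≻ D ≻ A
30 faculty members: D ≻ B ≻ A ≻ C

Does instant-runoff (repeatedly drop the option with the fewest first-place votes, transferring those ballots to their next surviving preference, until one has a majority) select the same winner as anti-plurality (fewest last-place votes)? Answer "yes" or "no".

Instant-runoff — R1 D 50, C 30, B 9, A 55 (B out); R2 D 50, C 39, A 55 (C out); R3 D 89, A 55 (D winner). Winner: D.
Anti-plurality — last-place votes: D 0, C 50, B 55, A 39. Winner: D.
The two methods agree.

yes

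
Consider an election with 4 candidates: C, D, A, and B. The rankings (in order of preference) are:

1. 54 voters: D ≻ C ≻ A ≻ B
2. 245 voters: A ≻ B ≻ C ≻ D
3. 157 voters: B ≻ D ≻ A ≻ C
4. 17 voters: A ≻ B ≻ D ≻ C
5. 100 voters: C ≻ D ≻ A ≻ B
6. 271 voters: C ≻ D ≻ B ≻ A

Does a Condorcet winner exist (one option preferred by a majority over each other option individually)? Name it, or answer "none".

C vs D: 616–228 for C.
C vs A: 425–419 for C.
C vs B: 425–419 for C.
C beats every other option head-to-head.

C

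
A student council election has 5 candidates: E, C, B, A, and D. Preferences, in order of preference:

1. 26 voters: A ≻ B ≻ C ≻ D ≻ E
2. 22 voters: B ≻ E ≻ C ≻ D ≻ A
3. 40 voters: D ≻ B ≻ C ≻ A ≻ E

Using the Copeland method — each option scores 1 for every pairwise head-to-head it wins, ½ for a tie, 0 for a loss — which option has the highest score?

E: loses to C, B, A, and D → score 0.
C: beats E, A, and D; loses to B → score 3.
B: beats E, C, A, and D → score 4.
A: beats E; loses to C, B, and D → score 1.
D: beats E and A; loses to C and B → score 2.
B has the best pairwise record.

B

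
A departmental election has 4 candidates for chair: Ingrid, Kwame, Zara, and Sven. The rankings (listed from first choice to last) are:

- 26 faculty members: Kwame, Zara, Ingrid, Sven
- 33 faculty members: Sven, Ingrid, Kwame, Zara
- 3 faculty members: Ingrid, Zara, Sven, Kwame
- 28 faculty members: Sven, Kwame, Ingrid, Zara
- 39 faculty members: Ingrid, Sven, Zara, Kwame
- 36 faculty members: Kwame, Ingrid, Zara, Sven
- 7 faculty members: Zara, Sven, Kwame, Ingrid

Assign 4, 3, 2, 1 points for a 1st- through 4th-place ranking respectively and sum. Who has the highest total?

Ingrid

Ingrid: 26·2 + 33·3 + 3·4 + 28·2 + 39·4 + 36·3 + 7·1 = 490
Kwame: 26·4 + 33·2 + 3·1 + 28·3 + 39·1 + 36·4 + 7·2 = 454
Zara: 26·3 + 33·1 + 3·3 + 28·1 + 39·2 + 36·2 + 7·4 = 326
Sven: 26·1 + 33·4 + 3·2 + 28·4 + 39·3 + 36·1 + 7·3 = 450
Ingrid has the highest Borda score (490).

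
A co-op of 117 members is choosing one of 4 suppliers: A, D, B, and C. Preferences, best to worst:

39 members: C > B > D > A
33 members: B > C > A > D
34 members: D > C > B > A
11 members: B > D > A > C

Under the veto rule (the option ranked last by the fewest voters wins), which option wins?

Last-place votes: A 73, D 33, B 0, C 11.
B is ranked last by the fewest voters, so B wins.

B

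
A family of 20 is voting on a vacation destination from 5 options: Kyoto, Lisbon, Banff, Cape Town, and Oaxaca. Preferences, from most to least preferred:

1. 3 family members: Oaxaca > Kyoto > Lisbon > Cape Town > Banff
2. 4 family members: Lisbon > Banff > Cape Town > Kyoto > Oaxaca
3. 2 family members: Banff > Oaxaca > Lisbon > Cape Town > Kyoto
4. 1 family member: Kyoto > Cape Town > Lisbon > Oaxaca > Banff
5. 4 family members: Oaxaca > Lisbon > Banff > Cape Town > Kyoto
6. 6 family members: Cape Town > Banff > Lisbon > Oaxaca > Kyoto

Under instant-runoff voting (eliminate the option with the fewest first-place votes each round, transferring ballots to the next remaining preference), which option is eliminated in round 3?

Round 1: Kyoto 1, Lisbon 4, Banff 2, Cape Town 6, Oaxaca 7. Eliminate Kyoto.
Round 2: Lisbon 4, Banff 2, Cape Town 7, Oaxaca 7. Eliminate Banff.
Round 3: Lisbon 4, Cape Town 7, Oaxaca 9. Eliminate Lisbon.

Lisbon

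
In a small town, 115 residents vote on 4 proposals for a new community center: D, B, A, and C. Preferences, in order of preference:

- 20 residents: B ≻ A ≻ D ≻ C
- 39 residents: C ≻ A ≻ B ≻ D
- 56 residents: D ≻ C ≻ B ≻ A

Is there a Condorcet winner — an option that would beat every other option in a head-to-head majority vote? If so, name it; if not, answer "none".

Checking pairwise contests:
B beats D 59–56.
C beats B 95–20.
B beats A 76–39.
D beats C 76–39.
Every option loses at least one head-to-head, so there is no Condorcet winner.

none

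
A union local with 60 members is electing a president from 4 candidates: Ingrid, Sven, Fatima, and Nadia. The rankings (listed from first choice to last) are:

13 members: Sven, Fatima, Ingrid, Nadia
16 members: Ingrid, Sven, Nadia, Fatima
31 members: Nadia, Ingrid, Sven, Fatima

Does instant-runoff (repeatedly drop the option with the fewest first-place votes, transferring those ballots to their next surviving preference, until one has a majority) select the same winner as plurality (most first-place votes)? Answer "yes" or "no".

yes

Instant-runoff — R1 Ingrid 16, Sven 13, Fatima 0, Nadia 31 (Nadia winner). Winner: Nadia.
Plurality — first-place votes: Ingrid 16, Sven 13, Fatima 0, Nadia 31. Winner: Nadia.
The two methods agree.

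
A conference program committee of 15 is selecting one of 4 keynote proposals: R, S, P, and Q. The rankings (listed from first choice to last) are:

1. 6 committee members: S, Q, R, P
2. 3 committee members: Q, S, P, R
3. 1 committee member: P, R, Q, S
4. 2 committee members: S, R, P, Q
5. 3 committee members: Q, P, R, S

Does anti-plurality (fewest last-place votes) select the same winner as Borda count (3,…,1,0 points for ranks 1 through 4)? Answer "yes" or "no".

Anti-plurality — last-place votes: R 3, S 4, P 6, Q 2. Winner: Q.
Borda — scores: R 15, S 30, P 14, Q 31. Winner: Q.
The two methods agree.

yes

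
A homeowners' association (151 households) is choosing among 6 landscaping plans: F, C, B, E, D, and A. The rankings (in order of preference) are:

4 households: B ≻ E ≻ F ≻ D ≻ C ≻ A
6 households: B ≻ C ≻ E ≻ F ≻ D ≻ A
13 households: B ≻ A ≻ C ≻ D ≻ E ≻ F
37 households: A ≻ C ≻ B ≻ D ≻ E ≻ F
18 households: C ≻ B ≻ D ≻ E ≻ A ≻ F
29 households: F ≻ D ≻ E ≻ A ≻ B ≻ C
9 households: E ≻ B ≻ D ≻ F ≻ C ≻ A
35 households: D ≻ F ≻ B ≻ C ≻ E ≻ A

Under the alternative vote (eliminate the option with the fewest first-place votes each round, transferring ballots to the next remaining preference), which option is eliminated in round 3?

Round 1: F 29, C 18, B 23, E 9, D 35, A 37. Eliminate E.
Round 2: F 29, C 18, B 32, D 35, A 37. Eliminate C.
Round 3: F 29, B 50, D 35, A 37. Eliminate F.

F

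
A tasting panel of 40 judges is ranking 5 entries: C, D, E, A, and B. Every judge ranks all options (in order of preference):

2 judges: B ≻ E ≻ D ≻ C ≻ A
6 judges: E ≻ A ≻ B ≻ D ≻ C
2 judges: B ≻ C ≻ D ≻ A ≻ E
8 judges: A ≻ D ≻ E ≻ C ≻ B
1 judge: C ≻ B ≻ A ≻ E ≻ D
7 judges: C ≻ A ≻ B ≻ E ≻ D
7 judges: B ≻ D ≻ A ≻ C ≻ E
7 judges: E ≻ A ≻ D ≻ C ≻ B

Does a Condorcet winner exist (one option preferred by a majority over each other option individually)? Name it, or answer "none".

A

A vs C: 28–12 for A.
A vs D: 29–11 for A.
A vs E: 25–15 for A.
A vs B: 28–12 for A.
A beats every other option head-to-head.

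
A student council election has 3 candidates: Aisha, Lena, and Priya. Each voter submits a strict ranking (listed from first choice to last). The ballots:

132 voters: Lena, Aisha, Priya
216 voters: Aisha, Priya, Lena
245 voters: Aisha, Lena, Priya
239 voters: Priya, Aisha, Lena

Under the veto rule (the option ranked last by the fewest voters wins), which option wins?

Aisha

Last-place votes: Aisha 0, Lena 455, Priya 377.
Aisha is ranked last by the fewest voters, so Aisha wins.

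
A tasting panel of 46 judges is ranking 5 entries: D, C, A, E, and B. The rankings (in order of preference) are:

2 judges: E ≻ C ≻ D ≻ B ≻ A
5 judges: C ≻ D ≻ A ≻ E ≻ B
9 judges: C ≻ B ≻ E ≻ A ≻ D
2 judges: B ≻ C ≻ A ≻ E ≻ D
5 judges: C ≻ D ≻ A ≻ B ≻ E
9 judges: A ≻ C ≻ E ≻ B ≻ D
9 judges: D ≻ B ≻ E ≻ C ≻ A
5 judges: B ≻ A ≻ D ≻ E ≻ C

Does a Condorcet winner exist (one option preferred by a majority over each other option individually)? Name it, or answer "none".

C vs D: 32–14 for C.
C vs A: 32–14 for C.
C vs E: 30–16 for C.
C vs B: 30–16 for C.
C beats every other option head-to-head.

C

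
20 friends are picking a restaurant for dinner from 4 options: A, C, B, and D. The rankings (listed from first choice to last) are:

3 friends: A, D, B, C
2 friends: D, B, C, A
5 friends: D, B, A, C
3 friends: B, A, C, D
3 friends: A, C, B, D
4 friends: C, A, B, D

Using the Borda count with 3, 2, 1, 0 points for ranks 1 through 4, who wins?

A

A: 3·3 + 2·0 + 5·1 + 3·2 + 3·3 + 4·2 = 37
C: 3·0 + 2·1 + 5·0 + 3·1 + 3·2 + 4·3 = 23
B: 3·1 + 2·2 + 5·2 + 3·3 + 3·1 + 4·1 = 33
D: 3·2 + 2·3 + 5·3 + 3·0 + 3·0 + 4·0 = 27
A has the highest Borda score (37).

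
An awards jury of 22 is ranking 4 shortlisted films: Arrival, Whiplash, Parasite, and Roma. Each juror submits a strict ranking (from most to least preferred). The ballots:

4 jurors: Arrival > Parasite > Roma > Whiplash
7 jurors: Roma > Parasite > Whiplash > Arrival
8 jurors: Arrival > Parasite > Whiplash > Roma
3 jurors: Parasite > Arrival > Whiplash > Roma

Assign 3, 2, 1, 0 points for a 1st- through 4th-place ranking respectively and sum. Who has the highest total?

Parasite

Arrival: 4·3 + 7·0 + 8·3 + 3·2 = 42
Whiplash: 4·0 + 7·1 + 8·1 + 3·1 = 18
Parasite: 4·2 + 7·2 + 8·2 + 3·3 = 47
Roma: 4·1 + 7·3 + 8·0 + 3·0 = 25
Parasite has the highest Borda score (47).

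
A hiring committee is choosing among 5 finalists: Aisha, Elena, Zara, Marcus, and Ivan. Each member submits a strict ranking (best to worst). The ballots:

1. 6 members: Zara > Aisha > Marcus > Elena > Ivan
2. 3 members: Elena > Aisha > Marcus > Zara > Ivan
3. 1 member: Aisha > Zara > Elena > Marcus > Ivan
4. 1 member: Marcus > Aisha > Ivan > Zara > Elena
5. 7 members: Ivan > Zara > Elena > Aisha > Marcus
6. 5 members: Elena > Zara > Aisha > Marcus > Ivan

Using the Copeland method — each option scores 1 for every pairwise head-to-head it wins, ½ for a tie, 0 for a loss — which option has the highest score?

Zara

Aisha: beats Marcus and Ivan; loses to Elena and Zara → score 2.
Elena: beats Aisha, Marcus, and Ivan; loses to Zara → score 3.
Zara: beats Aisha, Elena, Marcus, and Ivan → score 4.
Marcus: beats Ivan; loses to Aisha, Elena, and Zara → score 1.
Ivan: loses to Aisha, Elena, Zara, and Marcus → score 0.
Zara has the best pairwise record.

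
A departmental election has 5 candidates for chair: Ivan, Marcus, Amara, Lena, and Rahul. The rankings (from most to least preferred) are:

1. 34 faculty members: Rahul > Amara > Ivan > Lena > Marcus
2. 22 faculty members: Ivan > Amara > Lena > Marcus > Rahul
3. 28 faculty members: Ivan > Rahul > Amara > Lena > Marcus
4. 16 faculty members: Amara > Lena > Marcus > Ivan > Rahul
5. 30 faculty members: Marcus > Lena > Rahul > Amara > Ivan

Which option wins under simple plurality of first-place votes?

Ivan

First-place votes: Ivan 50, Marcus 30, Amara 16, Lena 0, Rahul 34.
Ivan has the most first-place votes.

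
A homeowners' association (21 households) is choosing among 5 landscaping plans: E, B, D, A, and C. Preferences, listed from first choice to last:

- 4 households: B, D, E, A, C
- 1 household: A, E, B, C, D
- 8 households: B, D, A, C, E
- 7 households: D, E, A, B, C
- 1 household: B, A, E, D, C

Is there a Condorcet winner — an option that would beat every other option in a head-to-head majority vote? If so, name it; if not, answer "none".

B

B vs E: 13–8 for B.
B vs D: 14–7 for B.
B vs A: 13–8 for B.
B vs C: 21–0 for B.
B beats every other option head-to-head.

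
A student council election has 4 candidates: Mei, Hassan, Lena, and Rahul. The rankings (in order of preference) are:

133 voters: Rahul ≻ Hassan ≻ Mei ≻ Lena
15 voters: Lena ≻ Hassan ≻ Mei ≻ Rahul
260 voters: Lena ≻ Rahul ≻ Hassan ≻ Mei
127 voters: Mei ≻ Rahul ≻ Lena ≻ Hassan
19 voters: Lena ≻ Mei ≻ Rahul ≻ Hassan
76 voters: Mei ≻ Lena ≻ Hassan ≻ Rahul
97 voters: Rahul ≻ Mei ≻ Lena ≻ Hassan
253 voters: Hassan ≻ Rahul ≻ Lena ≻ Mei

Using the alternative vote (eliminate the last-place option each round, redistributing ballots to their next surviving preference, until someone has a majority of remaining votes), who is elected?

Rahul

Round 1: Mei 203, Hassan 253, Lena 294, Rahul 230. Eliminate Mei.
Round 2: Hassan 253, Lena 370, Rahul 357. Eliminate Hassan.
Round 3: Lena 370, Rahul 610. Rahul has a majority.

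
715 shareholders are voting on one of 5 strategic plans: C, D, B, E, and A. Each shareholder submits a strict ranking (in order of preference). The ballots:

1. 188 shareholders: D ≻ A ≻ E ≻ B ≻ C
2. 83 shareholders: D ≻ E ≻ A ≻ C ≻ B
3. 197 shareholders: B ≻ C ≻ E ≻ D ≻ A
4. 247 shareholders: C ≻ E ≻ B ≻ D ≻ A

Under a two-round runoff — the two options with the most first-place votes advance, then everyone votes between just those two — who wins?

Round 1 first-place votes: C 247, D 271, B 197, E 0, A 0.
D and C advance.
Runoff: D is preferred to C by 271 voters; C by 444.
C wins the runoff.

C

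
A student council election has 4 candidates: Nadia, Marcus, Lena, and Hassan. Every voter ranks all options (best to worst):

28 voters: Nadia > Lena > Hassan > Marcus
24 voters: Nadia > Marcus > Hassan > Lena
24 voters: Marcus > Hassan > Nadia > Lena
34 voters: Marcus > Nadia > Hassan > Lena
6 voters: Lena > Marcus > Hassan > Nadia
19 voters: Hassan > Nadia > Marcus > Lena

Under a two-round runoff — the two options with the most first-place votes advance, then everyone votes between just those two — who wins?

Nadia

Round 1 first-place votes: Nadia 52, Marcus 58, Lena 6, Hassan 19.
Marcus and Nadia advance.
Runoff: Marcus is preferred to Nadia by 64 voters; Nadia by 71.
Nadia wins the runoff.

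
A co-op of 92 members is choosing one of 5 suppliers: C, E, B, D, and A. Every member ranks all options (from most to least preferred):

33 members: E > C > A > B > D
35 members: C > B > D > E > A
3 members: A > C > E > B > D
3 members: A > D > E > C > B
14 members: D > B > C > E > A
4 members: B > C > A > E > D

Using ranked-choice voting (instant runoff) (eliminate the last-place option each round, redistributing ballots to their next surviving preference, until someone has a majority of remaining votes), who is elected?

Round 1: C 35, E 33, B 4, D 14, A 6. Eliminate B.
Round 2: C 39, E 33, D 14, A 6. Eliminate A.
Round 3: C 42, E 33, D 17. Eliminate D.
Round 4: C 56, E 36. C has a majority.

C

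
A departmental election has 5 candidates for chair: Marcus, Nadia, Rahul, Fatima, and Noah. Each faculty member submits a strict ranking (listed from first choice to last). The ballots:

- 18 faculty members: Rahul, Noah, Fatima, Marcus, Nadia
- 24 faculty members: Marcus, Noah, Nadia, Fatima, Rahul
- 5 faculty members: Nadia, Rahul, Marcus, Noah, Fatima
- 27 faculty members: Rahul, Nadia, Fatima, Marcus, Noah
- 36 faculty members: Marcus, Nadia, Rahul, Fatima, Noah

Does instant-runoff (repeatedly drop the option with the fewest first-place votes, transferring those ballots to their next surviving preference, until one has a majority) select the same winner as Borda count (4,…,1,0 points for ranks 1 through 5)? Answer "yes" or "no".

Instant-runoff — R1 Marcus 60, Nadia 5, Rahul 45, Fatima 0, Noah 0 (Marcus winner). Winner: Marcus.
Borda — scores: Marcus 295, Nadia 257, Rahul 267, Fatima 150, Noah 131. Winner: Marcus.
The two methods agree.

yes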